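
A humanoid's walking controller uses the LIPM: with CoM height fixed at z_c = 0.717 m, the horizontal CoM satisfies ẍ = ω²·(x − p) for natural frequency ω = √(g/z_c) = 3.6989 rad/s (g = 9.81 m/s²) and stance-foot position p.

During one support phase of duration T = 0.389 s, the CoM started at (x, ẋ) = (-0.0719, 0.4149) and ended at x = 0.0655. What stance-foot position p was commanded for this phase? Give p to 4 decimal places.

ωT = 3.6989·0.389 = 1.438872; cosh(ωT) = 2.226567, sinh(ωT) = 1.989371
x(T) = p + (x₀−p)·cosh(ωT) + (ẋ₀/ω)·sinh(ωT) ⇒ p·(1 − cosh) = x(T) − x₀·cosh − (ẋ₀/ω)·sinh
numerator   = 0.0655 − (-0.0719)·2.226567 − (0.4149/3.6989)·1.989371 = 0.002445
denominator = 1 − 2.226567 = -1.226567
p = 0.002445 / -1.226567 = -0.0020

p = -0.0020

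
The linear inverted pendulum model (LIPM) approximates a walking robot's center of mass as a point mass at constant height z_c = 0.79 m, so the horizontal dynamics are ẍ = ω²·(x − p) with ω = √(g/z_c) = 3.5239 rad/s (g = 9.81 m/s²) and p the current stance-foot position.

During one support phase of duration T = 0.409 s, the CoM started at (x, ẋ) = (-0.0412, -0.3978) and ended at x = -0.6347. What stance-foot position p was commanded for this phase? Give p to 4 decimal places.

p = 0.2579

ωT = 3.5239·0.409 = 1.441275; cosh(ωT) = 2.231353, sinh(ωT) = 1.994728
x(T) = p + (x₀−p)·cosh(ωT) + (ẋ₀/ω)·sinh(ωT) ⇒ p·(1 − cosh) = x(T) − x₀·cosh − (ẋ₀/ω)·sinh
numerator   = -0.6347 − (-0.0412)·2.231353 − (-0.3978/3.5239)·1.994728 = -0.317591
denominator = 1 − 2.231353 = -1.231353
p = -0.317591 / -1.231353 = 0.2579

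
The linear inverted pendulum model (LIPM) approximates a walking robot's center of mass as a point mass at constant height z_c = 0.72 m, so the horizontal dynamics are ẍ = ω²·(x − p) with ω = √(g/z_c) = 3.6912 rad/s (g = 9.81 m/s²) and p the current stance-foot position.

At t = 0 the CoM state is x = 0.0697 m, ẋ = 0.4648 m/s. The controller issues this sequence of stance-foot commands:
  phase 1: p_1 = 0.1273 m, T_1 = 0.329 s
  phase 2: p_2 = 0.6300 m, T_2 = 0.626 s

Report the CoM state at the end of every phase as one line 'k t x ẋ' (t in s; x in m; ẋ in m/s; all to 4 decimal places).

1 0.3290 0.2151 0.5253
2 0.9550 -0.7716 -4.9696

phase 1: p=0.1273, T=0.329, ωT=1.214405, cosh=1.832588, sinh=1.535701; start (x,ẋ)=(0.069700, 0.464800) → end (x,ẋ)=(0.215120, 0.525277)
phase 2: p=0.6300, T=0.626, ωT=2.310691, cosh=5.090292, sinh=4.991099; start (x,ẋ)=(0.215120, 0.525277) → end (x,ẋ)=(-0.771601, -4.969581)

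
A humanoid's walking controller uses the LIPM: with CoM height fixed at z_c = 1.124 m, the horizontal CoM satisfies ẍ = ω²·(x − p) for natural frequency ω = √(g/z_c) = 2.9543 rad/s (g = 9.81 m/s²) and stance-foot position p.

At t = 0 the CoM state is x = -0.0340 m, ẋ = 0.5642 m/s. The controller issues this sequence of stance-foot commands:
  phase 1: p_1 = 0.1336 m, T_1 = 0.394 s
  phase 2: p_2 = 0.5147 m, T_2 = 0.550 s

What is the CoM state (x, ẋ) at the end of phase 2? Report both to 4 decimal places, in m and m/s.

x = -0.3113, ẋ = -2.1535

phase 1: p=0.1336, T=0.394, ωT=1.163994, cosh=1.757468, sinh=1.445232; start (x,ẋ)=(-0.034000, 0.564200) → end (x,ẋ)=(0.115053, 0.275971)
phase 2: p=0.5147, T=0.550, ωT=1.624865, cosh=2.637336, sinh=2.440398; start (x,ẋ)=(0.115053, 0.275971) → end (x,ẋ)=(-0.311339, -2.153497)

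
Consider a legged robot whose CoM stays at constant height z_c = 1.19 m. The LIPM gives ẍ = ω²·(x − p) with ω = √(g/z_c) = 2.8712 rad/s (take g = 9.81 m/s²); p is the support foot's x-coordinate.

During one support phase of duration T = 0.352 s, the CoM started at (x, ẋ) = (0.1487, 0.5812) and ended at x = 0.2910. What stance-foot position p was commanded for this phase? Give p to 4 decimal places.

ωT = 2.8712·0.352 = 1.010662; cosh(ωT) = 1.555699, sinh(ωT) = 1.191721
x(T) = p + (x₀−p)·cosh(ωT) + (ẋ₀/ω)·sinh(ωT) ⇒ p·(1 − cosh) = x(T) − x₀·cosh − (ẋ₀/ω)·sinh
numerator   = 0.2910 − (0.1487)·1.555699 − (0.5812/2.8712)·1.191721 = -0.181566
denominator = 1 − 1.555699 = -0.555699
p = -0.181566 / -0.555699 = 0.3267

p = 0.3267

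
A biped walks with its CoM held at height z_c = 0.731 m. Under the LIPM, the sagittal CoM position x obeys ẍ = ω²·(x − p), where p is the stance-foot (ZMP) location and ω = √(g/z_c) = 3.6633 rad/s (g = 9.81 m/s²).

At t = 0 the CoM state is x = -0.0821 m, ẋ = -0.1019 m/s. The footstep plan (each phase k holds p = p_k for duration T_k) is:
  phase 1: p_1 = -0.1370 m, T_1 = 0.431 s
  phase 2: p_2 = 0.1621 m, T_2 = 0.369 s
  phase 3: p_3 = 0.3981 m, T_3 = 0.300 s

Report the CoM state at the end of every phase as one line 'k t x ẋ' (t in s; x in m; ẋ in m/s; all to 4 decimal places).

1 0.4310 -0.0628 0.2093
2 0.8000 -0.1985 -1.0537
3 1.1000 -0.9803 -4.6722

phase 1: p=-0.1370, T=0.431, ωT=1.578882, cosh=2.527869, sinh=2.321664; start (x,ẋ)=(-0.082100, -0.101900) → end (x,ẋ)=(-0.062800, 0.209332)
phase 2: p=0.1621, T=0.369, ωT=1.351758, cosh=2.061498, sinh=1.802713; start (x,ẋ)=(-0.062800, 0.209332) → end (x,ẋ)=(-0.198519, -1.053678)
phase 3: p=0.3981, T=0.300, ωT=1.098990, cosh=1.667170, sinh=1.333963; start (x,ẋ)=(-0.198519, -1.053678) → end (x,ẋ)=(-0.980255, -4.672165)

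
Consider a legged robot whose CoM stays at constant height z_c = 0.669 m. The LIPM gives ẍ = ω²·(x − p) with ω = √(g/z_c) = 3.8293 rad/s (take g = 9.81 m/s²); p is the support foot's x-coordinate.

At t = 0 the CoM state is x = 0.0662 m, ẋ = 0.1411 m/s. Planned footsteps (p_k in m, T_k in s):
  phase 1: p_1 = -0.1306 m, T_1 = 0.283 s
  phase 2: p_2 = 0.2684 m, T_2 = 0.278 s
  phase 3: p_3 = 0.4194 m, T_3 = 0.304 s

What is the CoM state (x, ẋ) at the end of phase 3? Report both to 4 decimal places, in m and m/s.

x = 1.4893, ẋ = 4.4199

phase 1: p=-0.1306, T=0.283, ωT=1.083692, cosh=1.646958, sinh=1.308614; start (x,ẋ)=(0.066200, 0.141100) → end (x,ẋ)=(0.241740, 1.218565)
phase 2: p=0.2684, T=0.278, ωT=1.064545, cosh=1.622203, sinh=1.277318; start (x,ẋ)=(0.241740, 1.218565) → end (x,ẋ)=(0.631622, 1.846361)
phase 3: p=0.4194, T=0.304, ωT=1.164107, cosh=1.757632, sinh=1.445430; start (x,ẋ)=(0.631622, 1.846361) → end (x,ẋ)=(1.489347, 4.419871)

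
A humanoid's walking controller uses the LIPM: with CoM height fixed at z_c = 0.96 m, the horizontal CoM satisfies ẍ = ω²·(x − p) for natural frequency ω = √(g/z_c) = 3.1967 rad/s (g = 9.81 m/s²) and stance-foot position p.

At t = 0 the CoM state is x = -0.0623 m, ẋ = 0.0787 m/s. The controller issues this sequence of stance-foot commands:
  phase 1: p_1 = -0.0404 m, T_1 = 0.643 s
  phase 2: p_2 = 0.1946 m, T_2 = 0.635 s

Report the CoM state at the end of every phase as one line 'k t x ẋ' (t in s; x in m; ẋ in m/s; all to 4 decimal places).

1 0.6430 -0.0328 0.0435
2 1.2780 -0.6349 -2.5506

phase 1: p=-0.0404, T=0.643, ωT=2.055478, cosh=3.969301, sinh=3.841270; start (x,ẋ)=(-0.062300, 0.078700) → end (x,ẋ)=(-0.032759, 0.043465)
phase 2: p=0.1946, T=0.635, ωT=2.029904, cosh=3.872354, sinh=3.741006; start (x,ẋ)=(-0.032759, 0.043465) → end (x,ẋ)=(-0.634948, -2.550643)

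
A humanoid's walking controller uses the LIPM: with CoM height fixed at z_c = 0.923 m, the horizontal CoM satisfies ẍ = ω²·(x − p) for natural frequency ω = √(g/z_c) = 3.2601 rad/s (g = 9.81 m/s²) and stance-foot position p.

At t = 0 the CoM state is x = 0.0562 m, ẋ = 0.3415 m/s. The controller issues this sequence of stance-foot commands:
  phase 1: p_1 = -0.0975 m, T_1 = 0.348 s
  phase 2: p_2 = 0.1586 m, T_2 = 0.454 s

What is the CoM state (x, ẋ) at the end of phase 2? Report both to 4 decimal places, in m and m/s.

phase 1: p=-0.0975, T=0.348, ωT=1.134515, cosh=1.715621, sinh=1.394043; start (x,ẋ)=(0.056200, 0.341500) → end (x,ẋ)=(0.312219, 1.284408)
phase 2: p=0.1586, T=0.454, ωT=1.480085, cosh=2.310470, sinh=2.082851; start (x,ẋ)=(0.312219, 1.284408) → end (x,ẋ)=(1.334130, 4.010705)

x = 1.3341, ẋ = 4.0107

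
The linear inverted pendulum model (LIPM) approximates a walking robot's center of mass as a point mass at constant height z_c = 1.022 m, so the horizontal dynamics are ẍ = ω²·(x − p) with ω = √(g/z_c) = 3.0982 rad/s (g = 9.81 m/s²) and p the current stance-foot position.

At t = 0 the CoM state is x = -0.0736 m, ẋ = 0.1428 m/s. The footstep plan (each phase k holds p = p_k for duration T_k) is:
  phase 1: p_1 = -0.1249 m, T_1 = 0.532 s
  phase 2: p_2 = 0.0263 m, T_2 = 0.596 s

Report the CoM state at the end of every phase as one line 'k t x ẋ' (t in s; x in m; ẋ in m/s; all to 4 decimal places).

1 0.5320 0.1287 0.7826
2 1.1280 1.1395 3.5223

phase 1: p=-0.1249, T=0.532, ωT=1.648242, cosh=2.695112, sinh=2.502724; start (x,ẋ)=(-0.073600, 0.142800) → end (x,ẋ)=(0.128713, 0.782639)
phase 2: p=0.0263, T=0.596, ωT=1.846527, cosh=3.247778, sinh=3.089994; start (x,ẋ)=(0.128713, 0.782639) → end (x,ẋ)=(1.139481, 3.522280)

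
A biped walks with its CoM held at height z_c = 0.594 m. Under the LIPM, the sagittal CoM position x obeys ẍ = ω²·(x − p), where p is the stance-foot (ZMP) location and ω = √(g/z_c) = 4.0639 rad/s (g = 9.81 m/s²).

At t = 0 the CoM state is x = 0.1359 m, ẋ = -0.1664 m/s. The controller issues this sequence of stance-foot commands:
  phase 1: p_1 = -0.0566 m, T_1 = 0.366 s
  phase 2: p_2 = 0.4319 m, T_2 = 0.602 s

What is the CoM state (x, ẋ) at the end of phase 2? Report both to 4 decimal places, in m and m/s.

phase 1: p=-0.0566, T=0.366, ωT=1.487387, cosh=2.325740, sinh=2.099778; start (x,ẋ)=(0.135900, -0.166400) → end (x,ẋ)=(0.305128, 1.255655)
phase 2: p=0.4319, T=0.602, ωT=2.446468, cosh=5.817043, sinh=5.730444; start (x,ẋ)=(0.305128, 1.255655) → end (x,ẋ)=(1.465040, 4.351931)

x = 1.4650, ẋ = 4.3519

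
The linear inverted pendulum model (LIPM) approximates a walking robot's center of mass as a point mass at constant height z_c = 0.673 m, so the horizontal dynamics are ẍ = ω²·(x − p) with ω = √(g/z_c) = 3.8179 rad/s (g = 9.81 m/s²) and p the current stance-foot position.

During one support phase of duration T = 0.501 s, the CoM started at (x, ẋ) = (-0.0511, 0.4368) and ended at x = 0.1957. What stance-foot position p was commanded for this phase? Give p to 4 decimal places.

p = 0.0026

ωT = 3.8179·0.501 = 1.912768; cosh(ωT) = 3.459739, sinh(ωT) = 3.312068
x(T) = p + (x₀−p)·cosh(ωT) + (ẋ₀/ω)·sinh(ωT) ⇒ p·(1 − cosh) = x(T) − x₀·cosh − (ẋ₀/ω)·sinh
numerator   = 0.1957 − (-0.0511)·3.459739 − (0.4368/3.8179)·3.312068 = -0.006436
denominator = 1 − 3.459739 = -2.459739
p = -0.006436 / -2.459739 = 0.0026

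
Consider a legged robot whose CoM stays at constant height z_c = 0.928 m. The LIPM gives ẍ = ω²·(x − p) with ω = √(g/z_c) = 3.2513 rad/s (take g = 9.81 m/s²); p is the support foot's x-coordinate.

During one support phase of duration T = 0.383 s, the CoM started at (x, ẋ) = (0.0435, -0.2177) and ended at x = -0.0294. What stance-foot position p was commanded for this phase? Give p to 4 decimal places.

ωT = 3.2513·0.383 = 1.245248; cosh(ωT) = 1.880833, sinh(ωT) = 1.592963
x(T) = p + (x₀−p)·cosh(ωT) + (ẋ₀/ω)·sinh(ωT) ⇒ p·(1 − cosh) = x(T) − x₀·cosh − (ẋ₀/ω)·sinh
numerator   = -0.0294 − (0.0435)·1.880833 − (-0.2177/3.2513)·1.592963 = -0.004555
denominator = 1 − 1.880833 = -0.880833
p = -0.004555 / -0.880833 = 0.0052

p = 0.0052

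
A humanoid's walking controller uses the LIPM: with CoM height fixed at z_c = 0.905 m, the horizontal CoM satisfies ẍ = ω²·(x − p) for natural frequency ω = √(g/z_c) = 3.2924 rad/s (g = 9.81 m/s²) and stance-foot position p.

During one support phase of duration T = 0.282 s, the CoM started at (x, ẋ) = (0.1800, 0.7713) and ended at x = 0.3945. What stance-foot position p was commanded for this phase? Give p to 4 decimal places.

ωT = 3.2924·0.282 = 0.928457; cosh(ωT) = 1.462882, sinh(ωT) = 1.067719
x(T) = p + (x₀−p)·cosh(ωT) + (ẋ₀/ω)·sinh(ωT) ⇒ p·(1 − cosh) = x(T) − x₀·cosh − (ẋ₀/ω)·sinh
numerator   = 0.3945 − (0.1800)·1.462882 − (0.7713/3.2924)·1.067719 = -0.118950
denominator = 1 − 1.462882 = -0.462882
p = -0.118950 / -0.462882 = 0.2570

p = 0.2570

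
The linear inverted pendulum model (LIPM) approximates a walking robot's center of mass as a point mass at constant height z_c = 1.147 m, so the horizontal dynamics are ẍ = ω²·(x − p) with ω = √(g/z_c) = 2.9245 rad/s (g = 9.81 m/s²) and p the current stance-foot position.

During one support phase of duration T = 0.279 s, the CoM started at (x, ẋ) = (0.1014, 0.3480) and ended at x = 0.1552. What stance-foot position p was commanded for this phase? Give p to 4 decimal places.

ωT = 2.9245·0.279 = 0.815936; cosh(ωT) = 1.351758, sinh(ωT) = 0.909532
x(T) = p + (x₀−p)·cosh(ωT) + (ẋ₀/ω)·sinh(ωT) ⇒ p·(1 − cosh) = x(T) − x₀·cosh − (ẋ₀/ω)·sinh
numerator   = 0.1552 − (0.1014)·1.351758 − (0.3480/2.9245)·0.909532 = -0.090098
denominator = 1 − 1.351758 = -0.351758
p = -0.090098 / -0.351758 = 0.2561

p = 0.2561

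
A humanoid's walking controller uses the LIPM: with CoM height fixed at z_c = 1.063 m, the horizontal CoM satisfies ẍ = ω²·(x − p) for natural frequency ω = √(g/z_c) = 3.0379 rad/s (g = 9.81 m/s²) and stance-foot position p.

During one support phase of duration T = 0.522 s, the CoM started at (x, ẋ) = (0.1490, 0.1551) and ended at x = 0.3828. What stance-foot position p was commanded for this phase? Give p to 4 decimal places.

p = 0.0749

ωT = 3.0379·0.522 = 1.585784; cosh(ωT) = 2.543952, sinh(ωT) = 2.339165
x(T) = p + (x₀−p)·cosh(ωT) + (ẋ₀/ω)·sinh(ωT) ⇒ p·(1 − cosh) = x(T) − x₀·cosh − (ẋ₀/ω)·sinh
numerator   = 0.3828 − (0.1490)·2.543952 − (0.1551/3.0379)·2.339165 = -0.115675
denominator = 1 − 2.543952 = -1.543952
p = -0.115675 / -1.543952 = 0.0749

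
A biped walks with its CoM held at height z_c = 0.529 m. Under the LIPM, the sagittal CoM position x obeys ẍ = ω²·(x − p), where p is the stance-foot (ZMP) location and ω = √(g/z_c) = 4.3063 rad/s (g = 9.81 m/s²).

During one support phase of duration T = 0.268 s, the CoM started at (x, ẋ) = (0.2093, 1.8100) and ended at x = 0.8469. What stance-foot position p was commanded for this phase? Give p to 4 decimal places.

p = 0.1589

ωT = 4.3063·0.268 = 1.154088; cosh(ωT) = 1.743238, sinh(ωT) = 1.427893
x(T) = p + (x₀−p)·cosh(ωT) + (ẋ₀/ω)·sinh(ωT) ⇒ p·(1 − cosh) = x(T) − x₀·cosh − (ẋ₀/ω)·sinh
numerator   = 0.8469 − (0.2093)·1.743238 − (1.8100/4.3063)·1.427893 = -0.118124
denominator = 1 − 1.743238 = -0.743238
p = -0.118124 / -0.743238 = 0.1589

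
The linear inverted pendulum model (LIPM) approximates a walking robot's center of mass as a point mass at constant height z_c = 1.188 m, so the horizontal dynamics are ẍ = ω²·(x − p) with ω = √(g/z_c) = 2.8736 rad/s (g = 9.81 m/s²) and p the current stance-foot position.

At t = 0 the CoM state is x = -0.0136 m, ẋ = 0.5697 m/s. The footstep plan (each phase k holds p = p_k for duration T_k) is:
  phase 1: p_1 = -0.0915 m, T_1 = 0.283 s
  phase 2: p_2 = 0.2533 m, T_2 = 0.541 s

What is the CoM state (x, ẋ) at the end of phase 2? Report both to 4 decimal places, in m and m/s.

phase 1: p=-0.0915, T=0.283, ωT=0.813229, cosh=1.349301, sinh=0.905877; start (x,ẋ)=(-0.013600, 0.569700) → end (x,ẋ)=(0.193203, 0.971480)
phase 2: p=0.2533, T=0.541, ωT=1.554618, cosh=2.472273, sinh=2.261003; start (x,ẋ)=(0.193203, 0.971480) → end (x,ẋ)=(0.869104, 2.011304)

x = 0.8691, ẋ = 2.0113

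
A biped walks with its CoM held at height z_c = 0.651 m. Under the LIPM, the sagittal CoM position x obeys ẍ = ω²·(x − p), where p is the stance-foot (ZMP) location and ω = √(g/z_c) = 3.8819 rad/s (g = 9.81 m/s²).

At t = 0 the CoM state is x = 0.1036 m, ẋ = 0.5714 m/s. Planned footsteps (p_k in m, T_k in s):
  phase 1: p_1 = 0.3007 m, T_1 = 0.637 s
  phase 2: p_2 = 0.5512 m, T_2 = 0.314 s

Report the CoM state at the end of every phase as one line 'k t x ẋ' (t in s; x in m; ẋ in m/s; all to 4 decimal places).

phase 1: p=0.3007, T=0.637, ωT=2.472770, cosh=5.969797, sinh=5.885447; start (x,ẋ)=(0.103600, 0.571400) → end (x,ẋ)=(-0.009633, -1.091945)
phase 2: p=0.5512, T=0.314, ωT=1.218917, cosh=1.839535, sinh=1.543985; start (x,ẋ)=(-0.009633, -1.091945) → end (x,ẋ)=(-0.914782, -5.370078)

1 0.6370 -0.0096 -1.0919
2 0.9510 -0.9148 -5.3701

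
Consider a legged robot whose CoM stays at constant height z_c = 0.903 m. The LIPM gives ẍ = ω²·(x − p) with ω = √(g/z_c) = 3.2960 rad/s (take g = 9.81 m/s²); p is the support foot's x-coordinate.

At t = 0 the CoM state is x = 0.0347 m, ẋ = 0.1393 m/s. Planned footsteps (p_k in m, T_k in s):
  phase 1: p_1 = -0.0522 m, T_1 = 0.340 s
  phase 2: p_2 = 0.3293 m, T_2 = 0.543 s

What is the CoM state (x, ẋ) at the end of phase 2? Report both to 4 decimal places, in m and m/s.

x = 0.3424, ẋ = 0.2453

phase 1: p=-0.0522, T=0.340, ωT=1.120640, cosh=1.696444, sinh=1.370373; start (x,ẋ)=(0.034700, 0.139300) → end (x,ẋ)=(0.153137, 0.628820)
phase 2: p=0.3293, T=0.543, ωT=1.789728, cosh=3.077415, sinh=2.910409; start (x,ẋ)=(0.153137, 0.628820) → end (x,ẋ)=(0.342431, 0.245264)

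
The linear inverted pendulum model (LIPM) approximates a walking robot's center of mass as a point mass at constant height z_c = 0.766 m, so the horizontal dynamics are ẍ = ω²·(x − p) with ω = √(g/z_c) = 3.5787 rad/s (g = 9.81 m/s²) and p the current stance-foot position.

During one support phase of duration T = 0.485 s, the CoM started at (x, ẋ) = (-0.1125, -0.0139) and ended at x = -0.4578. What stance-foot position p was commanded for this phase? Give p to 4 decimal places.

p = 0.0614

ωT = 3.5787·0.485 = 1.735669; cosh(ωT) = 2.924503, sinh(ωT) = 2.748221
x(T) = p + (x₀−p)·cosh(ωT) + (ẋ₀/ω)·sinh(ωT) ⇒ p·(1 − cosh) = x(T) − x₀·cosh − (ẋ₀/ω)·sinh
numerator   = -0.4578 − (-0.1125)·2.924503 − (-0.0139/3.5787)·2.748221 = -0.118119
denominator = 1 − 2.924503 = -1.924503
p = -0.118119 / -1.924503 = 0.0614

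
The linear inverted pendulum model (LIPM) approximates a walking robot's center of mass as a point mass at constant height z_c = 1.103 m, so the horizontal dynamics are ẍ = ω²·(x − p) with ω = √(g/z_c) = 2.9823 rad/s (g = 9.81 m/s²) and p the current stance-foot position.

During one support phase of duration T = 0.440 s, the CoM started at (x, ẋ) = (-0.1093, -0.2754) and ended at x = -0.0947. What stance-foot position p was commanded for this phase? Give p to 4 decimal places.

ωT = 2.9823·0.440 = 1.312212; cosh(ωT) = 1.991802, sinh(ωT) = 1.722578
x(T) = p + (x₀−p)·cosh(ωT) + (ẋ₀/ω)·sinh(ωT) ⇒ p·(1 − cosh) = x(T) − x₀·cosh − (ẋ₀/ω)·sinh
numerator   = -0.0947 − (-0.1093)·1.991802 − (-0.2754/2.9823)·1.722578 = 0.282075
denominator = 1 − 1.991802 = -0.991802
p = 0.282075 / -0.991802 = -0.2844

p = -0.2844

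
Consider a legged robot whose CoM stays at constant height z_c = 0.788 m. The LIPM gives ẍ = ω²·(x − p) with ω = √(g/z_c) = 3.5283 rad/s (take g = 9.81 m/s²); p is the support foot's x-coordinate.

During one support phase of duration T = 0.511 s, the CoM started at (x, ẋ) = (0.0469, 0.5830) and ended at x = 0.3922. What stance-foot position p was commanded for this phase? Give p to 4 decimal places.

p = 0.1142

ωT = 3.5283·0.511 = 1.802961; cosh(ωT) = 3.116199, sinh(ωT) = 2.951389
x(T) = p + (x₀−p)·cosh(ωT) + (ẋ₀/ω)·sinh(ωT) ⇒ p·(1 − cosh) = x(T) − x₀·cosh − (ẋ₀/ω)·sinh
numerator   = 0.3922 − (0.0469)·3.116199 − (0.5830/3.5283)·2.951389 = -0.241624
denominator = 1 − 3.116199 = -2.116199
p = -0.241624 / -2.116199 = 0.1142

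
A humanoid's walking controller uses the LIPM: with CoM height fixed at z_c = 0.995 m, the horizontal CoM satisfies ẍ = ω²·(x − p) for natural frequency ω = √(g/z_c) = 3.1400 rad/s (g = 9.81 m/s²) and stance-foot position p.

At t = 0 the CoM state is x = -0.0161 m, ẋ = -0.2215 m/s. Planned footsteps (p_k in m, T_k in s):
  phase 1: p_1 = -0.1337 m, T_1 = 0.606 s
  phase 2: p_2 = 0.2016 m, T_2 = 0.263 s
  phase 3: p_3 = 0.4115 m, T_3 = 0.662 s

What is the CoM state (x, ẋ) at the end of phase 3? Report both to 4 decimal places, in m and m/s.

x = -0.6295, ẋ = -3.1335

phase 1: p=-0.1337, T=0.606, ωT=1.902840, cosh=3.427027, sinh=3.277882; start (x,ẋ)=(-0.016100, -0.221500) → end (x,ẋ)=(0.038092, 0.451318)
phase 2: p=0.2016, T=0.263, ωT=0.825820, cosh=1.360814, sinh=0.922938; start (x,ẋ)=(0.038092, 0.451318) → end (x,ẋ)=(0.111751, 0.140309)
phase 3: p=0.4115, T=0.662, ωT=2.078680, cosh=4.059503, sinh=3.934407; start (x,ẋ)=(0.111751, 0.140309) → end (x,ẋ)=(-0.629524, -3.133523)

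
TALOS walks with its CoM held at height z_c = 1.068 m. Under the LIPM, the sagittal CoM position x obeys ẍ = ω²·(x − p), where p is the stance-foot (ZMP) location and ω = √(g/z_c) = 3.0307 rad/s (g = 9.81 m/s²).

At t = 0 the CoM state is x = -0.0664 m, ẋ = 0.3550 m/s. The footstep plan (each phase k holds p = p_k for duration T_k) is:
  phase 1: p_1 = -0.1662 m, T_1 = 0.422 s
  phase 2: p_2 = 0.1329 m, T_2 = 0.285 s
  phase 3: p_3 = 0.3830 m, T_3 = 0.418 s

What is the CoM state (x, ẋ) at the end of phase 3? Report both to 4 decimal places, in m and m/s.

phase 1: p=-0.1662, T=0.422, ωT=1.278955, cosh=1.935606, sinh=1.657278; start (x,ẋ)=(-0.066400, 0.355000) → end (x,ẋ)=(0.221098, 1.188407)
phase 2: p=0.1329, T=0.285, ωT=0.863749, cosh=1.396808, sinh=0.975230; start (x,ẋ)=(0.221098, 1.188407) → end (x,ẋ)=(0.638506, 1.920658)
phase 3: p=0.3830, T=0.418, ωT=1.266833, cosh=1.915657, sinh=1.633935; start (x,ẋ)=(0.638506, 1.920658) → end (x,ẋ)=(1.907942, 4.944579)

x = 1.9079, ẋ = 4.9446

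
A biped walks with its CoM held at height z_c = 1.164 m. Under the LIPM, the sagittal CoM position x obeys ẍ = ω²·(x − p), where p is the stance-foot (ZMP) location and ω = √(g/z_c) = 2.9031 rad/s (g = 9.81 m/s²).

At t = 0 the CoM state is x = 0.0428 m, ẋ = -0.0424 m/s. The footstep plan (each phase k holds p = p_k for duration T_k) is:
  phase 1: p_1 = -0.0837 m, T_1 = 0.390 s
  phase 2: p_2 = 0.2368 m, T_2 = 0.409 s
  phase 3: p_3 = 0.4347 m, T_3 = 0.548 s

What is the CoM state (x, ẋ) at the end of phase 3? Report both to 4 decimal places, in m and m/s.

x = 0.1348, ẋ = -0.7040

phase 1: p=-0.0837, T=0.390, ωT=1.132209, cosh=1.712411, sinh=1.390091; start (x,ẋ)=(0.042800, -0.042400) → end (x,ẋ)=(0.112618, 0.437894)
phase 2: p=0.2368, T=0.409, ωT=1.187368, cosh=1.791732, sinh=1.486709; start (x,ẋ)=(0.112618, 0.437894) → end (x,ẋ)=(0.238549, 0.248609)
phase 3: p=0.4347, T=0.548, ωT=1.590899, cosh=2.555950, sinh=2.352208; start (x,ẋ)=(0.238549, 0.248609) → end (x,ẋ)=(0.134780, -0.704025)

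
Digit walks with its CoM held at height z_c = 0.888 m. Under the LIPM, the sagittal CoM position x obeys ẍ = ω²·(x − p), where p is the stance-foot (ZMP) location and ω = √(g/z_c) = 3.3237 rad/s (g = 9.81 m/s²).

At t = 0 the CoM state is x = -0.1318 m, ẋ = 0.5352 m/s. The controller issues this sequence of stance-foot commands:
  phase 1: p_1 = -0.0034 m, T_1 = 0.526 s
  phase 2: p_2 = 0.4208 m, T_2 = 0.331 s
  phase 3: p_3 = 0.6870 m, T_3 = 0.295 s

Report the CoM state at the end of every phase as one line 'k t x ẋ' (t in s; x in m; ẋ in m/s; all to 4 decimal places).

phase 1: p=-0.0034, T=0.526, ωT=1.748266, cosh=2.959355, sinh=2.785279; start (x,ẋ)=(-0.131800, 0.535200) → end (x,ẋ)=(0.065119, 0.395192)
phase 2: p=0.4208, T=0.331, ωT=1.100145, cosh=1.668712, sinh=1.335889; start (x,ẋ)=(0.065119, 0.395192) → end (x,ẋ)=(-0.013889, -0.919793)
phase 3: p=0.6870, T=0.295, ωT=0.980491, cosh=1.520446, sinh=1.145320; start (x,ẋ)=(-0.013889, -0.919793) → end (x,ẋ)=(-0.695618, -4.066571)

1 0.5260 0.0651 0.3952
2 0.8570 -0.0139 -0.9198
3 1.1520 -0.6956 -4.0666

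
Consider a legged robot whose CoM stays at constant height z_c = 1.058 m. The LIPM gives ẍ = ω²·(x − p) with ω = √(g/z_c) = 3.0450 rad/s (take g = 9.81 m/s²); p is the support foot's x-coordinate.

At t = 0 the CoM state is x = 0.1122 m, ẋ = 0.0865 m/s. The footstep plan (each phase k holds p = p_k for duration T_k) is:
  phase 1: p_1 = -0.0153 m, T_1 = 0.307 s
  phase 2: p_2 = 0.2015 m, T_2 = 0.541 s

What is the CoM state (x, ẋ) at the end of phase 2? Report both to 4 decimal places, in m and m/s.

phase 1: p=-0.0153, T=0.307, ωT=0.934815, cosh=1.469700, sinh=1.077042; start (x,ẋ)=(0.112200, 0.086500) → end (x,ẋ)=(0.202683, 0.545277)
phase 2: p=0.2015, T=0.541, ωT=1.647345, cosh=2.692867, sinh=2.500307; start (x,ẋ)=(0.202683, 0.545277) → end (x,ẋ)=(0.652422, 1.477362)

x = 0.6524, ẋ = 1.4774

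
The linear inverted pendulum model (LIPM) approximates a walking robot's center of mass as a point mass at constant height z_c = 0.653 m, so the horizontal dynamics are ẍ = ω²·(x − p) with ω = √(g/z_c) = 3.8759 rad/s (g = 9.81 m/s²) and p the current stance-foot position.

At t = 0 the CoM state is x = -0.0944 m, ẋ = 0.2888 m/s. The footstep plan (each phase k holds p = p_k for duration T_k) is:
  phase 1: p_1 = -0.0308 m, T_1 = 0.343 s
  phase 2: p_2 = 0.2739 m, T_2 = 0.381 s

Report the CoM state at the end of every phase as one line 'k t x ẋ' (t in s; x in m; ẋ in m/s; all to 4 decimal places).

1 0.3430 -0.0285 0.1507
2 0.7240 -0.3419 -2.0846

phase 1: p=-0.0308, T=0.343, ωT=1.329434, cosh=2.021765, sinh=1.757138; start (x,ẋ)=(-0.094400, 0.288800) → end (x,ẋ)=(-0.028457, 0.150739)
phase 2: p=0.2739, T=0.381, ωT=1.476718, cosh=2.303469, sinh=2.075083; start (x,ẋ)=(-0.028457, 0.150739) → end (x,ẋ)=(-0.341867, -2.084578)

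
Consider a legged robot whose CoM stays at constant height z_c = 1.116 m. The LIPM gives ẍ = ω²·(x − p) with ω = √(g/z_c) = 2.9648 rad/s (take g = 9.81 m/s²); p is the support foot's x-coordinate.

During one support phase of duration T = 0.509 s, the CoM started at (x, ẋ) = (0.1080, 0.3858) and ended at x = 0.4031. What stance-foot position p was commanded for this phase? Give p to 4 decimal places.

ωT = 2.9648·0.509 = 1.509083; cosh(ωT) = 2.371848, sinh(ωT) = 2.150735
x(T) = p + (x₀−p)·cosh(ωT) + (ẋ₀/ω)·sinh(ωT) ⇒ p·(1 − cosh) = x(T) − x₀·cosh − (ẋ₀/ω)·sinh
numerator   = 0.4031 − (0.1080)·2.371848 − (0.3858/2.9648)·2.150735 = -0.132928
denominator = 1 − 2.371848 = -1.371848
p = -0.132928 / -1.371848 = 0.0969

p = 0.0969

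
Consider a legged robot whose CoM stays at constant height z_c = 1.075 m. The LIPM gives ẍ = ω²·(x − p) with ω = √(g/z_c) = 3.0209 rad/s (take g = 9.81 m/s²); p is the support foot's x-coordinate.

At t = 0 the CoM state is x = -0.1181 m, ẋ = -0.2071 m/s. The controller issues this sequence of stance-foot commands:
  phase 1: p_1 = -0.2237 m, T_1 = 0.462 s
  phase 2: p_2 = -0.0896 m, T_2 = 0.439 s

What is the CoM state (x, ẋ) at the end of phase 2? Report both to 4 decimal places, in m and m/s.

phase 1: p=-0.2237, T=0.462, ωT=1.395656, cosh=2.142646, sinh=1.894976; start (x,ẋ)=(-0.118100, -0.207100) → end (x,ẋ)=(-0.127348, 0.160769)
phase 2: p=-0.0896, T=0.439, ωT=1.326175, cosh=2.016050, sinh=1.750559; start (x,ẋ)=(-0.127348, 0.160769) → end (x,ẋ)=(-0.072539, 0.124496)

x = -0.0725, ẋ = 0.1245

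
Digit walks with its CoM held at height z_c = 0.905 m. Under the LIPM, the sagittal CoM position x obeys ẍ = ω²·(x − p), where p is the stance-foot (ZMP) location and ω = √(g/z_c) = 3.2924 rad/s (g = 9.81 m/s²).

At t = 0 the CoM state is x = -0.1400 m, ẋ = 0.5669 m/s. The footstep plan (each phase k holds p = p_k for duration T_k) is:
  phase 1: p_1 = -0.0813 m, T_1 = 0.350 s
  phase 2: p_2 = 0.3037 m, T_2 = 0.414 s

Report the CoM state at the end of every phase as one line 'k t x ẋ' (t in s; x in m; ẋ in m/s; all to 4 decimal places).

1 0.3500 0.0619 0.7115
2 0.7640 0.1948 0.0272

phase 1: p=-0.0813, T=0.350, ωT=1.152340, cosh=1.740744, sinh=1.424848; start (x,ẋ)=(-0.140000, 0.566900) → end (x,ẋ)=(0.061855, 0.711456)
phase 2: p=0.3037, T=0.414, ωT=1.363054, cosh=2.081994, sinh=1.826115; start (x,ẋ)=(0.061855, 0.711456) → end (x,ẋ)=(0.194786, 0.027201)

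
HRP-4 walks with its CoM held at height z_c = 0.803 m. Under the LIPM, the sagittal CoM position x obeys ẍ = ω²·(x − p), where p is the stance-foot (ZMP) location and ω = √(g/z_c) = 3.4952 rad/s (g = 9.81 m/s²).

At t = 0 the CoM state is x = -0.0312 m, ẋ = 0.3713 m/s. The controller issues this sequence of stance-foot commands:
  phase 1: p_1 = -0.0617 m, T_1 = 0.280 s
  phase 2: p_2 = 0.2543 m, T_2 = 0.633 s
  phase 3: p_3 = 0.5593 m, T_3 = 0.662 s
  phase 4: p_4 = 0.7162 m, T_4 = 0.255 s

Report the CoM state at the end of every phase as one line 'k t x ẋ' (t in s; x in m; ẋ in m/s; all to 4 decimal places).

phase 1: p=-0.0617, T=0.280, ωT=0.978656, cosh=1.518347, sinh=1.142531; start (x,ẋ)=(-0.031200, 0.371300) → end (x,ẋ)=(0.105982, 0.685560)
phase 2: p=0.2543, T=0.633, ωT=2.212462, cosh=4.623807, sinh=4.514376; start (x,ẋ)=(0.105982, 0.685560) → end (x,ẋ)=(0.453972, 0.829644)
phase 3: p=0.5593, T=0.662, ωT=2.313822, cosh=5.105945, sinh=5.007062; start (x,ẋ)=(0.453972, 0.829644) → end (x,ẋ)=(1.210010, 2.392801)
phase 4: p=0.7162, T=0.255, ωT=0.891276, cosh=1.424185, sinh=1.014053; start (x,ẋ)=(1.210010, 2.392801) → end (x,ẋ)=(2.113694, 5.158011)

1 0.2800 0.1060 0.6856
2 0.9130 0.4540 0.8296
3 1.5750 1.2100 2.3928
4 1.8300 2.1137 5.1580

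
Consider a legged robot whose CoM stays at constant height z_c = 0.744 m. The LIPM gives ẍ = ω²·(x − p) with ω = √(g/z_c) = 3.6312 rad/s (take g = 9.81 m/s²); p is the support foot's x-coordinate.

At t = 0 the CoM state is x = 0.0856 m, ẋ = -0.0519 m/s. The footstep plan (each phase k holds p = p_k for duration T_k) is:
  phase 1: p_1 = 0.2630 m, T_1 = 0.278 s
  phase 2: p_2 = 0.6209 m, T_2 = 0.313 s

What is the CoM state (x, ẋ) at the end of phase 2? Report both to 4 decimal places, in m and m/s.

x = -0.8233, ẋ = -4.7577

phase 1: p=0.2630, T=0.278, ωT=1.009474, cosh=1.554283, sinh=1.189873; start (x,ẋ)=(0.085600, -0.051900) → end (x,ẋ)=(-0.029736, -0.847153)
phase 2: p=0.6209, T=0.313, ωT=1.136566, cosh=1.718484, sinh=1.397564; start (x,ẋ)=(-0.029736, -0.847153) → end (x,ẋ)=(-0.823258, -4.757693)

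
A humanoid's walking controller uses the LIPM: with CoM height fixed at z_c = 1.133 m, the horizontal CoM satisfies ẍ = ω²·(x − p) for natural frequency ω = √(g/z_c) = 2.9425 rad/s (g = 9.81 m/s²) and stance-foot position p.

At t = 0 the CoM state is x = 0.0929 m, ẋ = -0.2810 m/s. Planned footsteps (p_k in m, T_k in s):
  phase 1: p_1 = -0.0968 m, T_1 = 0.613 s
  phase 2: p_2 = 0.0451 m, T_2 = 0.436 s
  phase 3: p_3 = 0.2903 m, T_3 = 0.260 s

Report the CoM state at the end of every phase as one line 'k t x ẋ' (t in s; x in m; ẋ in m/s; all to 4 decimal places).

1 0.6130 0.2127 0.7725
2 1.0490 0.8077 2.3215
3 1.3090 1.6309 4.3165

phase 1: p=-0.0968, T=0.613, ωT=1.803752, cosh=3.118536, sinh=2.953856; start (x,ẋ)=(0.092900, -0.281000) → end (x,ẋ)=(0.212702, 0.772511)
phase 2: p=0.0451, T=0.436, ωT=1.282930, cosh=1.942209, sinh=1.664985; start (x,ẋ)=(0.212702, 0.772511) → end (x,ẋ)=(0.807735, 2.321495)
phase 3: p=0.2903, T=0.260, ωT=0.765050, cosh=1.307206, sinh=0.841896; start (x,ẋ)=(0.807735, 2.321495) → end (x,ẋ)=(1.630911, 4.316503)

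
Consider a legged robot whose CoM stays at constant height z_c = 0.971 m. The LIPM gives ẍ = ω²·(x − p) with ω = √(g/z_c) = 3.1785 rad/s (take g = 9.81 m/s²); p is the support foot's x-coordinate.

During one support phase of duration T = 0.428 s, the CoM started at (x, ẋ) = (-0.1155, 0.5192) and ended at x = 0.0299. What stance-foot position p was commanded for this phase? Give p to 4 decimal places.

ωT = 3.1785·0.428 = 1.360398; cosh(ωT) = 2.077151, sinh(ωT) = 1.820593
x(T) = p + (x₀−p)·cosh(ωT) + (ẋ₀/ω)·sinh(ωT) ⇒ p·(1 − cosh) = x(T) − x₀·cosh − (ẋ₀/ω)·sinh
numerator   = 0.0299 − (-0.1155)·2.077151 − (0.5192/3.1785)·1.820593 = -0.027578
denominator = 1 − 2.077151 = -1.077151
p = -0.027578 / -1.077151 = 0.0256

p = 0.0256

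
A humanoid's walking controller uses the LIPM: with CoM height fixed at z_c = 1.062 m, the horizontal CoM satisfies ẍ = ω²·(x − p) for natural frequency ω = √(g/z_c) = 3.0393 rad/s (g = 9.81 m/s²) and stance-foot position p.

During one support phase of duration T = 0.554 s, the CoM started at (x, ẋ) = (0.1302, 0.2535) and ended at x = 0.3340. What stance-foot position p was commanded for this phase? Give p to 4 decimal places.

ωT = 3.0393·0.554 = 1.683772; cosh(ωT) = 2.785753, sinh(ωT) = 2.600081
x(T) = p + (x₀−p)·cosh(ωT) + (ẋ₀/ω)·sinh(ωT) ⇒ p·(1 − cosh) = x(T) − x₀·cosh − (ẋ₀/ω)·sinh
numerator   = 0.3340 − (0.1302)·2.785753 − (0.2535/3.0393)·2.600081 = -0.245571
denominator = 1 − 2.785753 = -1.785753
p = -0.245571 / -1.785753 = 0.1375

p = 0.1375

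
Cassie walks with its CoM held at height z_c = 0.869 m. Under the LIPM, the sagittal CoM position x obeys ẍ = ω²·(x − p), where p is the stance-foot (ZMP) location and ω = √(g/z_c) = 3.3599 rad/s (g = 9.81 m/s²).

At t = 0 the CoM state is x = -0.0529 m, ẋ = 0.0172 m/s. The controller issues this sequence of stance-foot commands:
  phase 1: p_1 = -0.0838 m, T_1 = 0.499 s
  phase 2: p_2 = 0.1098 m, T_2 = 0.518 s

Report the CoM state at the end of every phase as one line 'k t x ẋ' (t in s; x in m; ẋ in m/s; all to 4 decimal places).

phase 1: p=-0.0838, T=0.499, ωT=1.676590, cosh=2.767151, sinh=2.580140; start (x,ẋ)=(-0.052900, 0.017200) → end (x,ẋ)=(0.014913, 0.315468)
phase 2: p=0.1098, T=0.518, ωT=1.740428, cosh=2.937614, sinh=2.762169; start (x,ẋ)=(0.014913, 0.315468) → end (x,ẋ)=(0.090405, 0.046114)

1 0.4990 0.0149 0.3155
2 1.0170 0.0904 0.0461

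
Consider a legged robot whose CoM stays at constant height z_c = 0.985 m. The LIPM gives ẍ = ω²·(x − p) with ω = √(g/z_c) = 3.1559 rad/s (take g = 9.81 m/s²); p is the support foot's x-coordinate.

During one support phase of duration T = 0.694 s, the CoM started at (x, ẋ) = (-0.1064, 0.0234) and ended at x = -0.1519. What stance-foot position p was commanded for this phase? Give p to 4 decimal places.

p = -0.0842

ωT = 3.1559·0.694 = 2.190195; cosh(ωT) = 4.524424, sinh(ωT) = 4.412529
x(T) = p + (x₀−p)·cosh(ωT) + (ẋ₀/ω)·sinh(ωT) ⇒ p·(1 − cosh) = x(T) − x₀·cosh − (ẋ₀/ω)·sinh
numerator   = -0.1519 − (-0.1064)·4.524424 − (0.0234/3.1559)·4.412529 = 0.296781
denominator = 1 − 4.524424 = -3.524424
p = 0.296781 / -3.524424 = -0.0842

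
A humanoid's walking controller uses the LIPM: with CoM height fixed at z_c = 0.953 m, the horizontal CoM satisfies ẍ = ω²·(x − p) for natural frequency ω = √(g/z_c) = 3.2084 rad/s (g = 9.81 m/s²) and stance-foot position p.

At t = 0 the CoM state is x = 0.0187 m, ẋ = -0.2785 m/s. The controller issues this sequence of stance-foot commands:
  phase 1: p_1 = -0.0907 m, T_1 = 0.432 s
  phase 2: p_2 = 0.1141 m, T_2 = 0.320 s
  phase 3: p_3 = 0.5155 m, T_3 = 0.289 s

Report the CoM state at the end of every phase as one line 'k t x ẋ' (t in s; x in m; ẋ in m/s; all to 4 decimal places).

1 0.4320 -0.0210 0.0663
2 0.7520 -0.0735 -0.4230
3 1.0410 -0.4860 -2.6327

phase 1: p=-0.0907, T=0.432, ωT=1.386029, cosh=2.124502, sinh=1.874436; start (x,ẋ)=(0.018700, -0.278500) → end (x,ẋ)=(-0.020987, 0.066251)
phase 2: p=0.1141, T=0.320, ωT=1.026688, cosh=1.574998, sinh=1.216806; start (x,ẋ)=(-0.020987, 0.066251) → end (x,ẋ)=(-0.073535, -0.423034)
phase 3: p=0.5155, T=0.289, ωT=0.927228, cosh=1.461571, sinh=1.065922; start (x,ẋ)=(-0.073535, -0.423034) → end (x,ẋ)=(-0.485961, -2.632737)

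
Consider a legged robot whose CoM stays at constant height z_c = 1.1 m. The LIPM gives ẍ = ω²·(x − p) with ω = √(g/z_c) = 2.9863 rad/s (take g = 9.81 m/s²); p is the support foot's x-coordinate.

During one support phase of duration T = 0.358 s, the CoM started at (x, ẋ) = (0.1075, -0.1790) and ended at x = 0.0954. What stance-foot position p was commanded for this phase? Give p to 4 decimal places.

p = 0.0042

ωT = 2.9863·0.358 = 1.069095; cosh(ωT) = 1.628031, sinh(ωT) = 1.284712
x(T) = p + (x₀−p)·cosh(ωT) + (ẋ₀/ω)·sinh(ωT) ⇒ p·(1 − cosh) = x(T) − x₀·cosh − (ẋ₀/ω)·sinh
numerator   = 0.0954 − (0.1075)·1.628031 − (-0.1790/2.9863)·1.284712 = -0.002607
denominator = 1 − 1.628031 = -0.628031
p = -0.002607 / -0.628031 = 0.0042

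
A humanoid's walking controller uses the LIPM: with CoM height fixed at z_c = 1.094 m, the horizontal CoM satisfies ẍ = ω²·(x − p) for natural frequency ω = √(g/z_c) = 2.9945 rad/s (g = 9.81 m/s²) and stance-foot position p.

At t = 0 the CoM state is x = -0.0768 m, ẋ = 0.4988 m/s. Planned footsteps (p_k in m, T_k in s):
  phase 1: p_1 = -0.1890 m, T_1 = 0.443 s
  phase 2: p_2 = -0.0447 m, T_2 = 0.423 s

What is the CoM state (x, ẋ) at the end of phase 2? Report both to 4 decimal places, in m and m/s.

x = 1.5409, ẋ = 4.8820

phase 1: p=-0.1890, T=0.443, ωT=1.326564, cosh=2.016730, sinh=1.751342; start (x,ẋ)=(-0.076800, 0.498800) → end (x,ẋ)=(0.329002, 1.594366)
phase 2: p=-0.0447, T=0.423, ωT=1.266674, cosh=1.915397, sinh=1.633630; start (x,ẋ)=(0.329002, 1.594366) → end (x,ẋ)=(1.540883, 4.881957)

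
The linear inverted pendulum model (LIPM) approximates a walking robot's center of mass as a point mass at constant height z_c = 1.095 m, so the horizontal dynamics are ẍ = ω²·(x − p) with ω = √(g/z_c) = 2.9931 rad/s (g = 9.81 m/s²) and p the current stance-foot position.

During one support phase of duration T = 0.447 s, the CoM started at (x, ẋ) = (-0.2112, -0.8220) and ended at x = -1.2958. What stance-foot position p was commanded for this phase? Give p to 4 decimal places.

ωT = 2.9931·0.447 = 1.337916; cosh(ωT) = 2.036742, sinh(ωT) = 1.774350
x(T) = p + (x₀−p)·cosh(ωT) + (ẋ₀/ω)·sinh(ωT) ⇒ p·(1 − cosh) = x(T) − x₀·cosh − (ẋ₀/ω)·sinh
numerator   = -1.2958 − (-0.2112)·2.036742 − (-0.8220/2.9931)·1.774350 = -0.378347
denominator = 1 − 2.036742 = -1.036742
p = -0.378347 / -1.036742 = 0.3649

p = 0.3649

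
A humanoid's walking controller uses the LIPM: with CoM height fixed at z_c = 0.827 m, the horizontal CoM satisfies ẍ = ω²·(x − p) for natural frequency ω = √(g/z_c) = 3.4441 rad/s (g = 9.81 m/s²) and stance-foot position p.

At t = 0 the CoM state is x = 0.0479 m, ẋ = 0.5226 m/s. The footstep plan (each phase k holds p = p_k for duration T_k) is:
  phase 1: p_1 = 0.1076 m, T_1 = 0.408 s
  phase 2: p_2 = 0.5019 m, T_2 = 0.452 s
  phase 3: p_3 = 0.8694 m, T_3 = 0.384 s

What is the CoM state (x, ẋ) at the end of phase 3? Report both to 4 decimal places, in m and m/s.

phase 1: p=0.1076, T=0.408, ωT=1.405193, cosh=2.160816, sinh=1.915496; start (x,ẋ)=(0.047900, 0.522600) → end (x,ẋ)=(0.269252, 0.735392)
phase 2: p=0.5019, T=0.452, ωT=1.556733, cosh=2.477062, sinh=2.266238; start (x,ẋ)=(0.269252, 0.735392) → end (x,ẋ)=(0.409510, 0.005762)
phase 3: p=0.8694, T=0.384, ωT=1.322534, cosh=2.009690, sinh=1.743231; start (x,ẋ)=(0.409510, 0.005762) → end (x,ẋ)=(-0.051920, -2.749538)

x = -0.0519, ẋ = -2.7495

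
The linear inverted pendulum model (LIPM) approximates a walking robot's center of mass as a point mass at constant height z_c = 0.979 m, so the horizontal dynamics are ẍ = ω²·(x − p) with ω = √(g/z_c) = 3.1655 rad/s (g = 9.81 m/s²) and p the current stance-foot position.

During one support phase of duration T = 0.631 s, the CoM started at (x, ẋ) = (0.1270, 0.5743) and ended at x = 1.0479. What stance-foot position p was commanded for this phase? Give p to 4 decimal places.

ωT = 3.1655·0.631 = 1.997431; cosh(ωT) = 3.752889, sinh(ωT) = 3.617205
x(T) = p + (x₀−p)·cosh(ωT) + (ẋ₀/ω)·sinh(ωT) ⇒ p·(1 − cosh) = x(T) − x₀·cosh − (ẋ₀/ω)·sinh
numerator   = 1.0479 − (0.1270)·3.752889 − (0.5743/3.1655)·3.617205 = -0.084967
denominator = 1 − 3.752889 = -2.752889
p = -0.084967 / -2.752889 = 0.0309

p = 0.0309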